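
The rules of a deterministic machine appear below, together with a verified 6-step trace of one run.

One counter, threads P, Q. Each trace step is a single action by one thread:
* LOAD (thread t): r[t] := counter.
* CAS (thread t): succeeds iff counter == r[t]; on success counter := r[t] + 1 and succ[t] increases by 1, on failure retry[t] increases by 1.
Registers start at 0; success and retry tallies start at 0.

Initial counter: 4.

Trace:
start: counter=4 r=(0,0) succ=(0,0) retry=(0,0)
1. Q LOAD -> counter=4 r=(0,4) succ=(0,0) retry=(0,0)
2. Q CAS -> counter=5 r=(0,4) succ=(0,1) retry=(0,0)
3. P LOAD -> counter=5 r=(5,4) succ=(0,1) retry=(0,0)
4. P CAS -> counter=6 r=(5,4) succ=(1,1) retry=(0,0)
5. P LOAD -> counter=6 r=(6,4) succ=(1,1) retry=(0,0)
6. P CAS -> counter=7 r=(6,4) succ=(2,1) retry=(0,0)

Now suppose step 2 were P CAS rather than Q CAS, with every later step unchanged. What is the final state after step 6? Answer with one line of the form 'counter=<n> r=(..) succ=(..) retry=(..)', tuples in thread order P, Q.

(re-executing from step 2 with the substitution; state before step 2: counter=4 r=(0,4) succ=(0,0) retry=(0,0))
2. P CAS -> counter=4 r=(0,4) succ=(0,0) retry=(1,0)
3. P LOAD -> counter=4 r=(4,4) succ=(0,0) retry=(1,0)
4. P CAS -> counter=5 r=(4,4) succ=(1,0) retry=(1,0)
5. P LOAD -> counter=5 r=(5,4) succ=(1,0) retry=(1,0)
6. P CAS -> counter=6 r=(5,4) succ=(2,0) retry=(1,0)

counter=6 r=(5,4) succ=(2,0) retry=(1,0)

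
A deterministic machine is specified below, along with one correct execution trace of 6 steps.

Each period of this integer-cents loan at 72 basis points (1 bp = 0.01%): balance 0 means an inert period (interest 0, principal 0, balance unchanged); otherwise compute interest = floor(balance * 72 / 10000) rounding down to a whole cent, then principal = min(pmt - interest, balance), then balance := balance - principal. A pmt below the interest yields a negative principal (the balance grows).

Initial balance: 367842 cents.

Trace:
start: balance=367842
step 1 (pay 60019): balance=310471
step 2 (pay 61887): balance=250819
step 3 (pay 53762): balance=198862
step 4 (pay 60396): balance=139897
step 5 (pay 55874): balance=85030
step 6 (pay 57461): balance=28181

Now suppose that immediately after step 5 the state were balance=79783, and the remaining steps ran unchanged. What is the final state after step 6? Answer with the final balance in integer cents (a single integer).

22896

state after step 5 := balance=79783
step 6 (pay 57461): balance=22896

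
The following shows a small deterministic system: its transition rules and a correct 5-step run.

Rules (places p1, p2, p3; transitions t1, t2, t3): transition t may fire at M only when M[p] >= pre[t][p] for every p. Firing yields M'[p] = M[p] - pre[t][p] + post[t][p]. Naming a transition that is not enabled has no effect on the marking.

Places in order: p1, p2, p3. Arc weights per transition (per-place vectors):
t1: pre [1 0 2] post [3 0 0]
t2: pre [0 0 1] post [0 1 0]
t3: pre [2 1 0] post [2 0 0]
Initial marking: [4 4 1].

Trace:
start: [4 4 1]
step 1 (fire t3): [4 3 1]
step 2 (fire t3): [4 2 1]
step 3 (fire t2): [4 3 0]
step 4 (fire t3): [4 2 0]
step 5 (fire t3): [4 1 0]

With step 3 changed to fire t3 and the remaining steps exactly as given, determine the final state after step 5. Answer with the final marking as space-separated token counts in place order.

(re-executing from step 3 with the substitution; state before step 3: [4 2 1])
step 3 (fire t3): [4 1 1]
step 4 (fire t3): [4 0 1]
step 5 (fire t3): [4 0 1]

4 0 1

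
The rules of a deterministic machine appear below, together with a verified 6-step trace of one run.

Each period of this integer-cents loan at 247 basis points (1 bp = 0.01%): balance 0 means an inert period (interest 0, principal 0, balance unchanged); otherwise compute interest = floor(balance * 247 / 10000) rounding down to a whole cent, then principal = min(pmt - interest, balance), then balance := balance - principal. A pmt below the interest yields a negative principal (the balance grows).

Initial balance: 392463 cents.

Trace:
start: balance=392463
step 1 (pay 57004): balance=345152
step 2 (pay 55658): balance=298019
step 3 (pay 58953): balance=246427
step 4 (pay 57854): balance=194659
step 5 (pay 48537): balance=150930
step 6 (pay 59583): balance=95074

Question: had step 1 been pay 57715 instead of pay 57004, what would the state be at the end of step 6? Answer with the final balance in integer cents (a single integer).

(re-executing from step 1 with the substitution; state before step 1: balance=392463)
step 1 (pay 57715): balance=344441
step 2 (pay 55658): balance=297290
step 3 (pay 58953): balance=245680
step 4 (pay 57854): balance=193894
step 5 (pay 48537): balance=150146
step 6 (pay 59583): balance=94271

94271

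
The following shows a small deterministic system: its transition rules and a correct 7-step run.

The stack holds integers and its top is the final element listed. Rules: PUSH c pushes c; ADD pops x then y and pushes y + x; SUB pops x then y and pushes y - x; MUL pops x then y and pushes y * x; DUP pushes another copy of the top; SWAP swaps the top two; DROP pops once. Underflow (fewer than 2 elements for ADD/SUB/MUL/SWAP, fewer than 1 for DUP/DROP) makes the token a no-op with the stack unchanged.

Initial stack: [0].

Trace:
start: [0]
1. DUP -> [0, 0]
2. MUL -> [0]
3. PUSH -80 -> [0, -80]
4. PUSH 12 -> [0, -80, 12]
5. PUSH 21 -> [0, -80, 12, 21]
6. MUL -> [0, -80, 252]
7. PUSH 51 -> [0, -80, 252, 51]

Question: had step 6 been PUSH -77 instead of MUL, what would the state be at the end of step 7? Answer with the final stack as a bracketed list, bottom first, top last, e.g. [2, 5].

(re-executing from step 6 with the substitution; state before step 6: [0, -80, 12, 21])
6. PUSH -77 -> [0, -80, 12, 21, -77]
7. PUSH 51 -> [0, -80, 12, 21, -77, 51]

[0, -80, 12, 21, -77, 51]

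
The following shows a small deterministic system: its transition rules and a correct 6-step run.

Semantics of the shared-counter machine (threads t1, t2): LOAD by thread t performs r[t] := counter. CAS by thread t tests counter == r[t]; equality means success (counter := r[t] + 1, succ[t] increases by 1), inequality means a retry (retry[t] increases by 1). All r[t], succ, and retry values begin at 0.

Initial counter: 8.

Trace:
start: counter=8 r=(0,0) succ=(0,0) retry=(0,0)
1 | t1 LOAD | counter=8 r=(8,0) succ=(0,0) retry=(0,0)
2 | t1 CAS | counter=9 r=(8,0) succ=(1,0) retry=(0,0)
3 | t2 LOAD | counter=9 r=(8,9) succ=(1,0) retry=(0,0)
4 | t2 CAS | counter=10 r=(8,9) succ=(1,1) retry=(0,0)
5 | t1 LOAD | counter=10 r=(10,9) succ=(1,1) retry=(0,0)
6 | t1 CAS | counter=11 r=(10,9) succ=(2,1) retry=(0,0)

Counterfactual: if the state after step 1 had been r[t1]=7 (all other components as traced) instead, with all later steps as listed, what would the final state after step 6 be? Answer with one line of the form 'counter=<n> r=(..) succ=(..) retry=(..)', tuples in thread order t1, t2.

counter=10 r=(9,8) succ=(1,1) retry=(1,0)

state after step 1 := counter=8 r=(7,0) succ=(0,0) retry=(0,0)
2 | t1 CAS | counter=8 r=(7,0) succ=(0,0) retry=(1,0)
3 | t2 LOAD | counter=8 r=(7,8) succ=(0,0) retry=(1,0)
4 | t2 CAS | counter=9 r=(7,8) succ=(0,1) retry=(1,0)
5 | t1 LOAD | counter=9 r=(9,8) succ=(0,1) retry=(1,0)
6 | t1 CAS | counter=10 r=(9,8) succ=(1,1) retry=(1,0)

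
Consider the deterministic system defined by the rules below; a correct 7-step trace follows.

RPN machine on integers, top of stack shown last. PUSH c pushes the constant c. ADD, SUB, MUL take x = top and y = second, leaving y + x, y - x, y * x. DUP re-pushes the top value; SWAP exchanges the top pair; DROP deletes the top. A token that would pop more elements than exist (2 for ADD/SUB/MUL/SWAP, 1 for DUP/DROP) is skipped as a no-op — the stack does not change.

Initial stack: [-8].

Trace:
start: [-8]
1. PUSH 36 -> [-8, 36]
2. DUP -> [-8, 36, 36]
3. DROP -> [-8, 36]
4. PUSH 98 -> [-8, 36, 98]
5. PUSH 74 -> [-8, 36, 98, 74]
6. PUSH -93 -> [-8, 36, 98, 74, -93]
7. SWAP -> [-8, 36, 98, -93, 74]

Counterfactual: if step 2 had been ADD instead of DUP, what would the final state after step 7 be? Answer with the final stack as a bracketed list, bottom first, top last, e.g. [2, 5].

[98, -93, 74]

(re-executing from step 2 with the substitution; state before step 2: [-8, 36])
2. ADD -> [28]
3. DROP -> []
4. PUSH 98 -> [98]
5. PUSH 74 -> [98, 74]
6. PUSH -93 -> [98, 74, -93]
7. SWAP -> [98, -93, 74]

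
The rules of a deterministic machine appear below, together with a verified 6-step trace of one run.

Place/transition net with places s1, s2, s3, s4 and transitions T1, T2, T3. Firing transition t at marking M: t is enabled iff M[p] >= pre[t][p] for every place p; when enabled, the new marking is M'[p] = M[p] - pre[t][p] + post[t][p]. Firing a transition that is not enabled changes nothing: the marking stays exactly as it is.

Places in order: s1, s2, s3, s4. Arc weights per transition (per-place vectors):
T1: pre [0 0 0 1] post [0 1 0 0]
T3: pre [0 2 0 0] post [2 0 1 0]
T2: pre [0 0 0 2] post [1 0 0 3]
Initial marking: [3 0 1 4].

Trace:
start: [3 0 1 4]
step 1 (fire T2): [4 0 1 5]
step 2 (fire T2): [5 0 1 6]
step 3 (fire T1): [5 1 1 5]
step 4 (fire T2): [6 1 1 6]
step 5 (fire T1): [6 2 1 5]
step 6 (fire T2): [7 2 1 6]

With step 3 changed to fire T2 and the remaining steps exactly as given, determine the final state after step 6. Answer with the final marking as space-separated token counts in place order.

8 1 1 8

(re-executing from step 3 with the substitution; state before step 3: [5 0 1 6])
step 3 (fire T2): [6 0 1 7]
step 4 (fire T2): [7 0 1 8]
step 5 (fire T1): [7 1 1 7]
step 6 (fire T2): [8 1 1 8]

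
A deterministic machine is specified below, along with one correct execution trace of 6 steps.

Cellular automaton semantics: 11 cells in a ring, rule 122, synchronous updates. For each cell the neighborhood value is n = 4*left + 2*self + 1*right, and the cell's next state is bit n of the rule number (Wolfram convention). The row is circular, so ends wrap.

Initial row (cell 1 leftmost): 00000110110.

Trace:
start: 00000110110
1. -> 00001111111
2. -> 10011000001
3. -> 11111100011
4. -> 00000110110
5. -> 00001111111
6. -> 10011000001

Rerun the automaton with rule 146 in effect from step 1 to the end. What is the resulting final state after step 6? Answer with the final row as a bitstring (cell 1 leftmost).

10010100010

(re-executing steps 1..6 under rule 146; state before step 1: 00000110110)
1. -> 00001000001
2. -> 10010100010
3. -> 01100010100
4. -> 10010100010
5. -> 01100010100
6. -> 10010100010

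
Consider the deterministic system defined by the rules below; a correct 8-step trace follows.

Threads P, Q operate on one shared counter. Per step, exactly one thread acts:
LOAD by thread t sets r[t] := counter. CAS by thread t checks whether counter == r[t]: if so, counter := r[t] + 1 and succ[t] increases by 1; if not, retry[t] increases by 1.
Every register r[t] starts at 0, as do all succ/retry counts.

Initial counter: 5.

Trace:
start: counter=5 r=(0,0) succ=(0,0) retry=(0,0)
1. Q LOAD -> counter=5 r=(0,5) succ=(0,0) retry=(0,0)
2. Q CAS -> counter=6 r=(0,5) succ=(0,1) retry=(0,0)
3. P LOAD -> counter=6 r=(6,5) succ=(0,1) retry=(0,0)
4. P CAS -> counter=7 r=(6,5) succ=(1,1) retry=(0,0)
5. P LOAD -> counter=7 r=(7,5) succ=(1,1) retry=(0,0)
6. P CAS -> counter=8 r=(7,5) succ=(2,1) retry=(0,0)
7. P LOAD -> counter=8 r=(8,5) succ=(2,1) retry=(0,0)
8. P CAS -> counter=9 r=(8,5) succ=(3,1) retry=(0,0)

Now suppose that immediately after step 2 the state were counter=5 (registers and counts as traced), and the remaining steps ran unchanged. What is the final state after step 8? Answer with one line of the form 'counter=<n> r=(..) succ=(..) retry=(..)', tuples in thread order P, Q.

state after step 2 := counter=5 r=(0,5) succ=(0,1) retry=(0,0)
3. P LOAD -> counter=5 r=(5,5) succ=(0,1) retry=(0,0)
4. P CAS -> counter=6 r=(5,5) succ=(1,1) retry=(0,0)
5. P LOAD -> counter=6 r=(6,5) succ=(1,1) retry=(0,0)
6. P CAS -> counter=7 r=(6,5) succ=(2,1) retry=(0,0)
7. P LOAD -> counter=7 r=(7,5) succ=(2,1) retry=(0,0)
8. P CAS -> counter=8 r=(7,5) succ=(3,1) retry=(0,0)

counter=8 r=(7,5) succ=(3,1) retry=(0,0)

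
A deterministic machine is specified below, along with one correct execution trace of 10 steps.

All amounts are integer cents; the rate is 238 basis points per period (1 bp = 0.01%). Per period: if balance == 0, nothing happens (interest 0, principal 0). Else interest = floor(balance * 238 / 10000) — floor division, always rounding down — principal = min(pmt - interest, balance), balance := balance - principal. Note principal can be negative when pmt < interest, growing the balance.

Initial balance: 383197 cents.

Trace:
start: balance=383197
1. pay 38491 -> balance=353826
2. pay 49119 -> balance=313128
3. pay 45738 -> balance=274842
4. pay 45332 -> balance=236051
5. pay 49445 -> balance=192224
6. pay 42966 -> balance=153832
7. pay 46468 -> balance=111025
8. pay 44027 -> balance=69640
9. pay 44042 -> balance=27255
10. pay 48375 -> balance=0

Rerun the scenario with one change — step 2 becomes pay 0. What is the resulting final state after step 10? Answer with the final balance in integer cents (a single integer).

(re-executing from step 2 with the substitution; state before step 2: balance=353826)
2. pay 0 -> balance=362247
3. pay 45738 -> balance=325130
4. pay 45332 -> balance=287536
5. pay 49445 -> balance=244934
6. pay 42966 -> balance=207797
7. pay 46468 -> balance=166274
8. pay 44027 -> balance=126204
9. pay 44042 -> balance=85165
10. pay 48375 -> balance=38816

38816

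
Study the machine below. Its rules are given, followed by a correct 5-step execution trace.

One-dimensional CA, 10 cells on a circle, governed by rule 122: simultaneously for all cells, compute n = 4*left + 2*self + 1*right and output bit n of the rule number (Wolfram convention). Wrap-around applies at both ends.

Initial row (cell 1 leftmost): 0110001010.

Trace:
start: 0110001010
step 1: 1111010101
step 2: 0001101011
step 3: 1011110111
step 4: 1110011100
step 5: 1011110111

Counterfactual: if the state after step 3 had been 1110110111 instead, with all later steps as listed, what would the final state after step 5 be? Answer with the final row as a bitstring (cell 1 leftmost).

0110000110

state after step 3 := 1110110111
step 4: 0011111100
step 5: 0110000110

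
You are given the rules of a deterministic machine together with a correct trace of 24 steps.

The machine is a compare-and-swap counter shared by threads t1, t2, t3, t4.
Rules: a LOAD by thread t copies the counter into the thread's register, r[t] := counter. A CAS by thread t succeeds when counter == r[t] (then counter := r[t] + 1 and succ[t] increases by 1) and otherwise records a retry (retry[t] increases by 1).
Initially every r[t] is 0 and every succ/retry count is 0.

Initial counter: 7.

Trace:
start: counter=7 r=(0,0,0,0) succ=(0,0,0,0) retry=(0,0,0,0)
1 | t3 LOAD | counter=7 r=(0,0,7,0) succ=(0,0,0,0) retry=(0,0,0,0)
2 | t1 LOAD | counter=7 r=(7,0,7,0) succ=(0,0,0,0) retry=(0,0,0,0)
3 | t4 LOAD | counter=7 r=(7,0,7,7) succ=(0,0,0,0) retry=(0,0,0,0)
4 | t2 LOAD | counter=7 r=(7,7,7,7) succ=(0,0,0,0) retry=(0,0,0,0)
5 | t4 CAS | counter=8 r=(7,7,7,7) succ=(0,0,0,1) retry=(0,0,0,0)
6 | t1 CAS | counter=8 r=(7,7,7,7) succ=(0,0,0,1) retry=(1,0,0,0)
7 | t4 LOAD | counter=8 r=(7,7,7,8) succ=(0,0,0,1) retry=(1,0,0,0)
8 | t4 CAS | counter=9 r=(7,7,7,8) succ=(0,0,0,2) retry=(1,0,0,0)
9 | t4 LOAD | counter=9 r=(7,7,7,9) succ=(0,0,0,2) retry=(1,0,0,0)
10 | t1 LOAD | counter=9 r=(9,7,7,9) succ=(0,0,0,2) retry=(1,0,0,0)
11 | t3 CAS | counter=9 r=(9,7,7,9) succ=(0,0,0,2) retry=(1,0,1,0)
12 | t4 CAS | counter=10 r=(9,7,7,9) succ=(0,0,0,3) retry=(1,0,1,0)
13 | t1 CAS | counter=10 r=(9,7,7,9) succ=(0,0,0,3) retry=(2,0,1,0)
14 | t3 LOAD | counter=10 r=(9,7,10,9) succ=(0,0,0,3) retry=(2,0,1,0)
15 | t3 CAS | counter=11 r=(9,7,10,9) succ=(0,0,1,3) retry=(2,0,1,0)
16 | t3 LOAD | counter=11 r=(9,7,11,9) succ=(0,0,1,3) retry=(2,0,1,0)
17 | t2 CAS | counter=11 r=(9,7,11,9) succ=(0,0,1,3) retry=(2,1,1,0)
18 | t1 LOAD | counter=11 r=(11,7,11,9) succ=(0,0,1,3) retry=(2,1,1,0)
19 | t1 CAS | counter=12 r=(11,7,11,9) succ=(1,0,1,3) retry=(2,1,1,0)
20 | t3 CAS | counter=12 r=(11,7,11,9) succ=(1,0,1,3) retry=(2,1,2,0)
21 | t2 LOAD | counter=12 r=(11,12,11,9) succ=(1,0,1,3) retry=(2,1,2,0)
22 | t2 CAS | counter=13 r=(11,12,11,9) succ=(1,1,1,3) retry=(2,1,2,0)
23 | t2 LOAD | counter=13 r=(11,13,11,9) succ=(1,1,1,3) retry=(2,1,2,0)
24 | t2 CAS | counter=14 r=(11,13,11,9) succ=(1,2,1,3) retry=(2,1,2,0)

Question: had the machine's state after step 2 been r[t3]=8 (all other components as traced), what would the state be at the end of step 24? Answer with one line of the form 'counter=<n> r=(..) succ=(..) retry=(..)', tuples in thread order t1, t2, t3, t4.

state after step 2 := counter=7 r=(7,0,8,0) succ=(0,0,0,0) retry=(0,0,0,0)
3 | t4 LOAD | counter=7 r=(7,0,8,7) succ=(0,0,0,0) retry=(0,0,0,0)
4 | t2 LOAD | counter=7 r=(7,7,8,7) succ=(0,0,0,0) retry=(0,0,0,0)
5 | t4 CAS | counter=8 r=(7,7,8,7) succ=(0,0,0,1) retry=(0,0,0,0)
6 | t1 CAS | counter=8 r=(7,7,8,7) succ=(0,0,0,1) retry=(1,0,0,0)
7 | t4 LOAD | counter=8 r=(7,7,8,8) succ=(0,0,0,1) retry=(1,0,0,0)
8 | t4 CAS | counter=9 r=(7,7,8,8) succ=(0,0,0,2) retry=(1,0,0,0)
9 | t4 LOAD | counter=9 r=(7,7,8,9) succ=(0,0,0,2) retry=(1,0,0,0)
10 | t1 LOAD | counter=9 r=(9,7,8,9) succ=(0,0,0,2) retry=(1,0,0,0)
11 | t3 CAS | counter=9 r=(9,7,8,9) succ=(0,0,0,2) retry=(1,0,1,0)
12 | t4 CAS | counter=10 r=(9,7,8,9) succ=(0,0,0,3) retry=(1,0,1,0)
13 | t1 CAS | counter=10 r=(9,7,8,9) succ=(0,0,0,3) retry=(2,0,1,0)
14 | t3 LOAD | counter=10 r=(9,7,10,9) succ=(0,0,0,3) retry=(2,0,1,0)
15 | t3 CAS | counter=11 r=(9,7,10,9) succ=(0,0,1,3) retry=(2,0,1,0)
16 | t3 LOAD | counter=11 r=(9,7,11,9) succ=(0,0,1,3) retry=(2,0,1,0)
17 | t2 CAS | counter=11 r=(9,7,11,9) succ=(0,0,1,3) retry=(2,1,1,0)
18 | t1 LOAD | counter=11 r=(11,7,11,9) succ=(0,0,1,3) retry=(2,1,1,0)
19 | t1 CAS | counter=12 r=(11,7,11,9) succ=(1,0,1,3) retry=(2,1,1,0)
20 | t3 CAS | counter=12 r=(11,7,11,9) succ=(1,0,1,3) retry=(2,1,2,0)
21 | t2 LOAD | counter=12 r=(11,12,11,9) succ=(1,0,1,3) retry=(2,1,2,0)
22 | t2 CAS | counter=13 r=(11,12,11,9) succ=(1,1,1,3) retry=(2,1,2,0)
23 | t2 LOAD | counter=13 r=(11,13,11,9) succ=(1,1,1,3) retry=(2,1,2,0)
24 | t2 CAS | counter=14 r=(11,13,11,9) succ=(1,2,1,3) retry=(2,1,2,0)

counter=14 r=(11,13,11,9) succ=(1,2,1,3) retry=(2,1,2,0)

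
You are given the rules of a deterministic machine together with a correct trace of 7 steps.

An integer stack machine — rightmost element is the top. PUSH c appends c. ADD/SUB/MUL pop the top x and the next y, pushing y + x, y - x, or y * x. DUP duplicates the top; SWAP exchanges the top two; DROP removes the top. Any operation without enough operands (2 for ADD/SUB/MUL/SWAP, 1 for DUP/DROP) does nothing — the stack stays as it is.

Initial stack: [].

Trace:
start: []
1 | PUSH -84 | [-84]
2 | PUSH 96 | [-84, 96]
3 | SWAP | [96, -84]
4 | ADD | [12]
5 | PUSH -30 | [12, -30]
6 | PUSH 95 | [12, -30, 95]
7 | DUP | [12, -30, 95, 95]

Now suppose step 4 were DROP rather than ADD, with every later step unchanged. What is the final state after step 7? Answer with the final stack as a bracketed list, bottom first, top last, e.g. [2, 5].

(re-executing from step 4 with the substitution; state before step 4: [96, -84])
4 | DROP | [96]
5 | PUSH -30 | [96, -30]
6 | PUSH 95 | [96, -30, 95]
7 | DUP | [96, -30, 95, 95]

[96, -30, 95, 95]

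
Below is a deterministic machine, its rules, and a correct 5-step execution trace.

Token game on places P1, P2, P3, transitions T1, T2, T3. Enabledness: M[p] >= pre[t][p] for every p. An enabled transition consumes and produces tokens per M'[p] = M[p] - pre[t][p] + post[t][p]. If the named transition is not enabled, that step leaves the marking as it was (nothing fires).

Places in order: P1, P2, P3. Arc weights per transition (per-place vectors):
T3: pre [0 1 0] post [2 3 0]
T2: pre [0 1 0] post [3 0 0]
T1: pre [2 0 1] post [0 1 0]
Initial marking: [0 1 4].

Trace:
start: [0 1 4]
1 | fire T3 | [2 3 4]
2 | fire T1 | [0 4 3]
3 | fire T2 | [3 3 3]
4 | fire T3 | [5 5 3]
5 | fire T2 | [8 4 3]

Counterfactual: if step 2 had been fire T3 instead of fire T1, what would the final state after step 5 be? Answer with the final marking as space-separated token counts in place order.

12 5 4

(re-executing from step 2 with the substitution; state before step 2: [2 3 4])
2 | fire T3 | [4 5 4]
3 | fire T2 | [7 4 4]
4 | fire T3 | [9 6 4]
5 | fire T2 | [12 5 4]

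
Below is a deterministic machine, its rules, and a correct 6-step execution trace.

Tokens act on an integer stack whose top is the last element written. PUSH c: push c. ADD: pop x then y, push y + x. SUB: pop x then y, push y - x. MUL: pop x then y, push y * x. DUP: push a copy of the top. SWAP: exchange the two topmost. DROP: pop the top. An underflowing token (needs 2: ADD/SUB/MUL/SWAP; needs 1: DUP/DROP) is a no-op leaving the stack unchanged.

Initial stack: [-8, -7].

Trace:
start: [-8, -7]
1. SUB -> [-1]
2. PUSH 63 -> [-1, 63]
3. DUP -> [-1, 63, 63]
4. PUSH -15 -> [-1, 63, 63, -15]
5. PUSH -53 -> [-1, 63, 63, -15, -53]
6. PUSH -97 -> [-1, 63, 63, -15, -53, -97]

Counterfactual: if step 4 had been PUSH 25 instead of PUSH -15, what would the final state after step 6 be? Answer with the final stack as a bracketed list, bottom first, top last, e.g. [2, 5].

[-1, 63, 63, 25, -53, -97]

(re-executing from step 4 with the substitution; state before step 4: [-1, 63, 63])
4. PUSH 25 -> [-1, 63, 63, 25]
5. PUSH -53 -> [-1, 63, 63, 25, -53]
6. PUSH -97 -> [-1, 63, 63, 25, -53, -97]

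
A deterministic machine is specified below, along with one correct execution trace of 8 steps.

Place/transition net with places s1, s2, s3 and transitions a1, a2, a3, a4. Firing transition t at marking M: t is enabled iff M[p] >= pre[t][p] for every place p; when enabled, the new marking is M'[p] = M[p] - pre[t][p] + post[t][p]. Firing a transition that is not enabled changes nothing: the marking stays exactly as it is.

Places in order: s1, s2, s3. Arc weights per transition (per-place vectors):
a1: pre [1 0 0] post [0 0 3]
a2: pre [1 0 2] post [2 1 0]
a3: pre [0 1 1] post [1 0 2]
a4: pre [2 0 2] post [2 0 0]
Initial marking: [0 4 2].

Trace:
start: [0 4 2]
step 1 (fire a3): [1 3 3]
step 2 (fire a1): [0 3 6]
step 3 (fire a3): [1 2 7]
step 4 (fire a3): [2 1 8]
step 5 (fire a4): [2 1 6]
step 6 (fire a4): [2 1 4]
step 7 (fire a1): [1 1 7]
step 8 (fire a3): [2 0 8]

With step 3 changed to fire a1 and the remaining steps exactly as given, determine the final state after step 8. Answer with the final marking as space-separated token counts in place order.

1 1 11

(re-executing from step 3 with the substitution; state before step 3: [0 3 6])
step 3 (fire a1): [0 3 6]
step 4 (fire a3): [1 2 7]
step 5 (fire a4): [1 2 7]
step 6 (fire a4): [1 2 7]
step 7 (fire a1): [0 2 10]
step 8 (fire a3): [1 1 11]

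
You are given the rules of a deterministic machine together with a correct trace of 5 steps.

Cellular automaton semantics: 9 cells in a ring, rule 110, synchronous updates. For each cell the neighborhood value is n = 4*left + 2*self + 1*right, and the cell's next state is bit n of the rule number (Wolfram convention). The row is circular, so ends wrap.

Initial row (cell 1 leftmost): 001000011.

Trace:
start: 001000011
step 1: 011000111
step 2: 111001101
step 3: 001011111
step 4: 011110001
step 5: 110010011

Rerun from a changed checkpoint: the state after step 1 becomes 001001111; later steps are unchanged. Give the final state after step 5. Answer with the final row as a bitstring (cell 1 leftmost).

state after step 1 := 001001111
step 2: 011011001
step 3: 111111011
step 4: 000001110
step 5: 000011010

000011010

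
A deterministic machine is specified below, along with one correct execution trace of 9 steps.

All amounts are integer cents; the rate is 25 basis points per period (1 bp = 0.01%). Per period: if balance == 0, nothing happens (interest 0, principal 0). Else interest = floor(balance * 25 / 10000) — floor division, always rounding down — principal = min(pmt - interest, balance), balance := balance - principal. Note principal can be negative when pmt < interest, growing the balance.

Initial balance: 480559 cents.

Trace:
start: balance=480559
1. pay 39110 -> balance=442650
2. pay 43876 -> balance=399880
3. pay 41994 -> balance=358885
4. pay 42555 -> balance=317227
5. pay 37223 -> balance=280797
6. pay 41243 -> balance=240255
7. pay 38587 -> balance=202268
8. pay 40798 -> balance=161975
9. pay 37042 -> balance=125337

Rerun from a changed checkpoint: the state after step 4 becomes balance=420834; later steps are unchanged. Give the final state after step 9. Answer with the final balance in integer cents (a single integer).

230246

state after step 4 := balance=420834
5. pay 37223 -> balance=384663
6. pay 41243 -> balance=344381
7. pay 38587 -> balance=306654
8. pay 40798 -> balance=266622
9. pay 37042 -> balance=230246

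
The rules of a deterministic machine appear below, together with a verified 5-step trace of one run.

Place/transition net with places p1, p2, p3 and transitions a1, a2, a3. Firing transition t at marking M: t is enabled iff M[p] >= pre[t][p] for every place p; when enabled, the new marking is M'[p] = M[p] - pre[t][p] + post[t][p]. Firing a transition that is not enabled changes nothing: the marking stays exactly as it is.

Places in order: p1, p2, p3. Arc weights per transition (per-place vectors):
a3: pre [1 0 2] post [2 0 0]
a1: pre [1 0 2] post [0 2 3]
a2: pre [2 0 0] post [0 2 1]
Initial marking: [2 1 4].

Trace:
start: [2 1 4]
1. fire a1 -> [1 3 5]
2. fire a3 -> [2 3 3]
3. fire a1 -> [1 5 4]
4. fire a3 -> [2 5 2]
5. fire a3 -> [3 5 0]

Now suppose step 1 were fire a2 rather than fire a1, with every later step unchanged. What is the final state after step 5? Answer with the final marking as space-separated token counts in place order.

(re-executing from step 1 with the substitution; state before step 1: [2 1 4])
1. fire a2 -> [0 3 5]
2. fire a3 -> [0 3 5]
3. fire a1 -> [0 3 5]
4. fire a3 -> [0 3 5]
5. fire a3 -> [0 3 5]

0 3 5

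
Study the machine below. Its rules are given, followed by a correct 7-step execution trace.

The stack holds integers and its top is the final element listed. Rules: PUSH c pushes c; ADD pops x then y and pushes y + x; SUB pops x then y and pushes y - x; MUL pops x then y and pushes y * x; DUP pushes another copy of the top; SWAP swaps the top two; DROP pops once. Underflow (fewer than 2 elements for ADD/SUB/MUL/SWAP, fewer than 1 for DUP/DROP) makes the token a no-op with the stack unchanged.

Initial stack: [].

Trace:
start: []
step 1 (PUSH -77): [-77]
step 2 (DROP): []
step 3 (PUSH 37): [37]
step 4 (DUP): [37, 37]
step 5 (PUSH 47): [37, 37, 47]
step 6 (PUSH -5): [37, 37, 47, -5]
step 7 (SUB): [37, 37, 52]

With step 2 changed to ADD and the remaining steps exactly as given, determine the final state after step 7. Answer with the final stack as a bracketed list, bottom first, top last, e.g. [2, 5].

[-77, 37, 37, 52]

(re-executing from step 2 with the substitution; state before step 2: [-77])
step 2 (ADD): [-77]
step 3 (PUSH 37): [-77, 37]
step 4 (DUP): [-77, 37, 37]
step 5 (PUSH 47): [-77, 37, 37, 47]
step 6 (PUSH -5): [-77, 37, 37, 47, -5]
step 7 (SUB): [-77, 37, 37, 52]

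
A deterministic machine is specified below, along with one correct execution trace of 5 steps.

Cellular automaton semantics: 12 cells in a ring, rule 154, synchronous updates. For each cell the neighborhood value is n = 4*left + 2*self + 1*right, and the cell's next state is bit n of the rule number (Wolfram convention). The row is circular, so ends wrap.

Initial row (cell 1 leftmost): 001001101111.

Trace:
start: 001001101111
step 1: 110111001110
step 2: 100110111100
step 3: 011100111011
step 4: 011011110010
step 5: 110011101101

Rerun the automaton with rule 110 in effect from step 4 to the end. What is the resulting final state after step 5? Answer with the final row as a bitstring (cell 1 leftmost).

(re-executing steps 4..5 under rule 110; state before step 4: 011100111011)
step 4: 110101101111
step 5: 011111111000

011111111000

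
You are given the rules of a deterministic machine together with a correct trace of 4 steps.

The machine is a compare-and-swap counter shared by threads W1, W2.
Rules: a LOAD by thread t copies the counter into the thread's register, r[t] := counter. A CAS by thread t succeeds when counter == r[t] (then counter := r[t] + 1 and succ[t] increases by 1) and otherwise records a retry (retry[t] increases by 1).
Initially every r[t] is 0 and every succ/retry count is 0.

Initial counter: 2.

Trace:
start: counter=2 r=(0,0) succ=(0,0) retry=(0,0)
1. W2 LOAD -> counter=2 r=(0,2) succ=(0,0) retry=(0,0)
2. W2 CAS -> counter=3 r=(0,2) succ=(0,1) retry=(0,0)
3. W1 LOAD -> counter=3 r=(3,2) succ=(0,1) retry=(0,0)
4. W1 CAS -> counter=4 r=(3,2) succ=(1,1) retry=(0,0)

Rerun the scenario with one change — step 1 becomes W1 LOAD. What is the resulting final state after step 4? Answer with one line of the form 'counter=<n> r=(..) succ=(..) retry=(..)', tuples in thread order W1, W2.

counter=3 r=(2,0) succ=(1,0) retry=(0,1)

(re-executing from step 1 with the substitution; state before step 1: counter=2 r=(0,0) succ=(0,0) retry=(0,0))
1. W1 LOAD -> counter=2 r=(2,0) succ=(0,0) retry=(0,0)
2. W2 CAS -> counter=2 r=(2,0) succ=(0,0) retry=(0,1)
3. W1 LOAD -> counter=2 r=(2,0) succ=(0,0) retry=(0,1)
4. W1 CAS -> counter=3 r=(2,0) succ=(1,0) retry=(0,1)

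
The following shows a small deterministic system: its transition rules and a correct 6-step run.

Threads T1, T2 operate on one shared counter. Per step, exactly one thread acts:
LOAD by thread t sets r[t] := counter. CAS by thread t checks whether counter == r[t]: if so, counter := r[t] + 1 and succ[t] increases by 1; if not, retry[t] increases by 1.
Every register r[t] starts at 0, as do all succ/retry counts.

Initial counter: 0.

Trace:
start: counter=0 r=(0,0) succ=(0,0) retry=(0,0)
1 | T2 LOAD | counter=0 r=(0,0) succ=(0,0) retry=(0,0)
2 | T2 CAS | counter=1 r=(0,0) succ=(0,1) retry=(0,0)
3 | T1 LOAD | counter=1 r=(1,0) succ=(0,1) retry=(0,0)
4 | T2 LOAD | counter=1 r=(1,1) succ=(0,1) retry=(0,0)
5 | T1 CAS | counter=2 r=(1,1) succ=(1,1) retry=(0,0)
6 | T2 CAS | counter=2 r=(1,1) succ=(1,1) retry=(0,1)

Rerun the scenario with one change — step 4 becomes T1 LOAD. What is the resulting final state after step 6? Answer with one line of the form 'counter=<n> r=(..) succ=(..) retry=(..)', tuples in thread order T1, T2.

(re-executing from step 4 with the substitution; state before step 4: counter=1 r=(1,0) succ=(0,1) retry=(0,0))
4 | T1 LOAD | counter=1 r=(1,0) succ=(0,1) retry=(0,0)
5 | T1 CAS | counter=2 r=(1,0) succ=(1,1) retry=(0,0)
6 | T2 CAS | counter=2 r=(1,0) succ=(1,1) retry=(0,1)

counter=2 r=(1,0) succ=(1,1) retry=(0,1)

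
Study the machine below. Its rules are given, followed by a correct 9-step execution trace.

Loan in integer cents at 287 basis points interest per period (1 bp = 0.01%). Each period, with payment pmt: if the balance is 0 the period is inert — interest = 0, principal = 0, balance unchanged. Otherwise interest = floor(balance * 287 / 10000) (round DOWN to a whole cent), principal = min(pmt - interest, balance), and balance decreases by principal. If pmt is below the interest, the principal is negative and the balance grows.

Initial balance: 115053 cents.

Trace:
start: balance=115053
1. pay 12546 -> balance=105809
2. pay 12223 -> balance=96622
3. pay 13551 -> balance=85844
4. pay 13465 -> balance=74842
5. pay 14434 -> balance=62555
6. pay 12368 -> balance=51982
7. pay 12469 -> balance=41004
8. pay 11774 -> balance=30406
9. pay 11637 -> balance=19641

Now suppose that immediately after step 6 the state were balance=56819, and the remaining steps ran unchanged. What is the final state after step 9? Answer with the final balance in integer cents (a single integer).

state after step 6 := balance=56819
7. pay 12469 -> balance=45980
8. pay 11774 -> balance=35525
9. pay 11637 -> balance=24907

24907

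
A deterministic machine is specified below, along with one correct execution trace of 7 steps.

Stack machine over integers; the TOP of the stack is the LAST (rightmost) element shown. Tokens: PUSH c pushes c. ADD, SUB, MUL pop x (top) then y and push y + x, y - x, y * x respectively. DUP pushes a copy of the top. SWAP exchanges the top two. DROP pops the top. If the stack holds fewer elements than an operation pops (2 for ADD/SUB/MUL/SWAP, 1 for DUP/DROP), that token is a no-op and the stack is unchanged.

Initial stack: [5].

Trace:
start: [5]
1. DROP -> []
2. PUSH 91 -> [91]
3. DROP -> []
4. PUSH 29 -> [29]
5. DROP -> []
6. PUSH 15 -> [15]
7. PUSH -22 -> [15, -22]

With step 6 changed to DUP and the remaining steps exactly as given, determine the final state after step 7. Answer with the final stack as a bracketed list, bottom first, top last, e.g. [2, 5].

(re-executing from step 6 with the substitution; state before step 6: [])
6. DUP -> []
7. PUSH -22 -> [-22]

[-22]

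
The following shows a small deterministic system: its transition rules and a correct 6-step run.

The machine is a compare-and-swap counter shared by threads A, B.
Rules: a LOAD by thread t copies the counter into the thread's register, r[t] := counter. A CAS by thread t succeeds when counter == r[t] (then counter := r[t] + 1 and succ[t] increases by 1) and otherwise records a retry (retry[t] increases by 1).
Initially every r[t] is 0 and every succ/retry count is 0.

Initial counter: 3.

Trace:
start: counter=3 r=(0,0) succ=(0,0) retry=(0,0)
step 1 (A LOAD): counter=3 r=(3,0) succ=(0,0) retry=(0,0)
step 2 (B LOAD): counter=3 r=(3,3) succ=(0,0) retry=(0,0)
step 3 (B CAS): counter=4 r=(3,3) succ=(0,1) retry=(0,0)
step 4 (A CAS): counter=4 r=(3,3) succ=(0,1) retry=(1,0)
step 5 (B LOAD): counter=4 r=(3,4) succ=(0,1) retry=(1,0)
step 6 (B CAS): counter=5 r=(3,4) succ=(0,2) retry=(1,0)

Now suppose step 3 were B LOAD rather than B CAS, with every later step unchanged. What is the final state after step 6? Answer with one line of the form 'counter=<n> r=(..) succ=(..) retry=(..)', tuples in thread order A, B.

(re-executing from step 3 with the substitution; state before step 3: counter=3 r=(3,3) succ=(0,0) retry=(0,0))
step 3 (B LOAD): counter=3 r=(3,3) succ=(0,0) retry=(0,0)
step 4 (A CAS): counter=4 r=(3,3) succ=(1,0) retry=(0,0)
step 5 (B LOAD): counter=4 r=(3,4) succ=(1,0) retry=(0,0)
step 6 (B CAS): counter=5 r=(3,4) succ=(1,1) retry=(0,0)

counter=5 r=(3,4) succ=(1,1) retry=(0,0)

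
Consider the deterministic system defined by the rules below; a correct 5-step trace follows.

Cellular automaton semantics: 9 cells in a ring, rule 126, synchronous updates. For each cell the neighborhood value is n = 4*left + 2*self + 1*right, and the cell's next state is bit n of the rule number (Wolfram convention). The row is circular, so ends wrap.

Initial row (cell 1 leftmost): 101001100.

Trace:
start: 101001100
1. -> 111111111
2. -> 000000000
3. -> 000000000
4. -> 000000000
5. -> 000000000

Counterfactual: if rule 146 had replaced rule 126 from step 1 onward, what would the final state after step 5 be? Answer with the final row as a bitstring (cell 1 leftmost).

(re-executing steps 1..5 under rule 146; state before step 1: 101001100)
1. -> 000110011
2. -> 101001100
3. -> 000110011
4. -> 101001100
5. -> 000110011

000110011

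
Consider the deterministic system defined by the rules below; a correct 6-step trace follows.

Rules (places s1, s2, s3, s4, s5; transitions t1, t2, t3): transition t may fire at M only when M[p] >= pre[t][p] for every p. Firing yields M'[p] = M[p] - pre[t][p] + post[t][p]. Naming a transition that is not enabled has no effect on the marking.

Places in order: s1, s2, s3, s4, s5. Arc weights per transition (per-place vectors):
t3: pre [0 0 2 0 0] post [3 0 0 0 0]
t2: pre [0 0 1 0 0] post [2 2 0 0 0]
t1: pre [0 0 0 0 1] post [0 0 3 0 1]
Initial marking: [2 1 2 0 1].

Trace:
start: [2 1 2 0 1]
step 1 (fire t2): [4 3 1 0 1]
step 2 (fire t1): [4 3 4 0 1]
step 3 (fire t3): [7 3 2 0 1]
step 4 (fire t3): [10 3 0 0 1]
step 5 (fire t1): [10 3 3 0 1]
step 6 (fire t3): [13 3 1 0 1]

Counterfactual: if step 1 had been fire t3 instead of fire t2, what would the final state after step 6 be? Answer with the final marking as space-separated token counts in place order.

11 1 2 0 1

(re-executing from step 1 with the substitution; state before step 1: [2 1 2 0 1])
step 1 (fire t3): [5 1 0 0 1]
step 2 (fire t1): [5 1 3 0 1]
step 3 (fire t3): [8 1 1 0 1]
step 4 (fire t3): [8 1 1 0 1]
step 5 (fire t1): [8 1 4 0 1]
step 6 (fire t3): [11 1 2 0 1]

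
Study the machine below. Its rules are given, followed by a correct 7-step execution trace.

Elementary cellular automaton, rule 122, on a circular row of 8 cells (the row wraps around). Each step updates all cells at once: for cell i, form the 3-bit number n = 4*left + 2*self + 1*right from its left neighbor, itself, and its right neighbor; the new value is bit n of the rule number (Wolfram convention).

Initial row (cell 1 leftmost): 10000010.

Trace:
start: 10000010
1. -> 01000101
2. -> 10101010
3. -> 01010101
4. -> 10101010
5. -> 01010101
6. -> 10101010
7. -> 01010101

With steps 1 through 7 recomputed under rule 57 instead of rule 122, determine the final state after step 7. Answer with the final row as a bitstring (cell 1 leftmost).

(re-executing steps 1..7 under rule 57; state before step 1: 10000010)
1. -> 01111001
2. -> 11000100
3. -> 10110010
4. -> 01101001
5. -> 11010100
6. -> 10101010
7. -> 01010101

01010101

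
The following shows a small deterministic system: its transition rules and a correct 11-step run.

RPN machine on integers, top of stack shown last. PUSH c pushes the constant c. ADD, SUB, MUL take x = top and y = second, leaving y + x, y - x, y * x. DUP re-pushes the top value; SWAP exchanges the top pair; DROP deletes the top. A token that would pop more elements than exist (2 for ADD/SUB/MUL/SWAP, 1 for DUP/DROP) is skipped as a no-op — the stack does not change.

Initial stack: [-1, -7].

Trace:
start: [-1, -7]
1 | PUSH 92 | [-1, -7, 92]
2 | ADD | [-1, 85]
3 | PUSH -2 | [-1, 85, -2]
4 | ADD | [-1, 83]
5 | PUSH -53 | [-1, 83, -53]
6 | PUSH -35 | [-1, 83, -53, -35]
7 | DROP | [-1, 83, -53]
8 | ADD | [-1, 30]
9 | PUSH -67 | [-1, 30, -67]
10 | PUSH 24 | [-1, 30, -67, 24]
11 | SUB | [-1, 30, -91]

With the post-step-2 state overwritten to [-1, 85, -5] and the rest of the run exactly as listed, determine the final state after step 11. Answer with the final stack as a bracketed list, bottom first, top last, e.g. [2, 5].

state after step 2 := [-1, 85, -5]
3 | PUSH -2 | [-1, 85, -5, -2]
4 | ADD | [-1, 85, -7]
5 | PUSH -53 | [-1, 85, -7, -53]
6 | PUSH -35 | [-1, 85, -7, -53, -35]
7 | DROP | [-1, 85, -7, -53]
8 | ADD | [-1, 85, -60]
9 | PUSH -67 | [-1, 85, -60, -67]
10 | PUSH 24 | [-1, 85, -60, -67, 24]
11 | SUB | [-1, 85, -60, -91]

[-1, 85, -60, -91]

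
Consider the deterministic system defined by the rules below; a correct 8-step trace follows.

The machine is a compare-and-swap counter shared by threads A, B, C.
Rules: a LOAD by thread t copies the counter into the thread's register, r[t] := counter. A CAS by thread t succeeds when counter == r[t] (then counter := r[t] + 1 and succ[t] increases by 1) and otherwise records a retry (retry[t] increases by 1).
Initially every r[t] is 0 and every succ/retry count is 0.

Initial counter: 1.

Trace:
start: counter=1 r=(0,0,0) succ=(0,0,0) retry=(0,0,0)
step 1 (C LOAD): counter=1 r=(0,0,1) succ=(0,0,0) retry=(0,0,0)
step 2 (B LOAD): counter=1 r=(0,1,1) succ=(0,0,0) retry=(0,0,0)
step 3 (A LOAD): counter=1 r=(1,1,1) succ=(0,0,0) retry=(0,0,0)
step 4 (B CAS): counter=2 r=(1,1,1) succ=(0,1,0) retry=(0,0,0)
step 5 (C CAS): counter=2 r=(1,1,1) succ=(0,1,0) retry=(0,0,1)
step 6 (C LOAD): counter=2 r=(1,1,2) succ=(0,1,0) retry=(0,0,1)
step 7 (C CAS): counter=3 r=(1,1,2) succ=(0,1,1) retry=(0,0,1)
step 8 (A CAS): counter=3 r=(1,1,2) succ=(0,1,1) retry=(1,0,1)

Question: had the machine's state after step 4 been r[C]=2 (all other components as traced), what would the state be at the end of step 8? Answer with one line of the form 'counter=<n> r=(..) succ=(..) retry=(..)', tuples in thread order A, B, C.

state after step 4 := counter=2 r=(1,1,2) succ=(0,1,0) retry=(0,0,0)
step 5 (C CAS): counter=3 r=(1,1,2) succ=(0,1,1) retry=(0,0,0)
step 6 (C LOAD): counter=3 r=(1,1,3) succ=(0,1,1) retry=(0,0,0)
step 7 (C CAS): counter=4 r=(1,1,3) succ=(0,1,2) retry=(0,0,0)
step 8 (A CAS): counter=4 r=(1,1,3) succ=(0,1,2) retry=(1,0,0)

counter=4 r=(1,1,3) succ=(0,1,2) retry=(1,0,0)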